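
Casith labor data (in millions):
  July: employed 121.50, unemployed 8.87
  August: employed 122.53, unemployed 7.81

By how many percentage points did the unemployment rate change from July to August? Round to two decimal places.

July: labor force = 121.50 + 8.87 = 130.37; u = 8.87/130.37 = 6.80%.
August: labor force = 122.53 + 7.81 = 130.34; u = 7.81/130.34 = 5.99%.
Change = 5.99% − 6.80% = −0.81 pp.

The unemployment rate changed by −0.81 percentage points.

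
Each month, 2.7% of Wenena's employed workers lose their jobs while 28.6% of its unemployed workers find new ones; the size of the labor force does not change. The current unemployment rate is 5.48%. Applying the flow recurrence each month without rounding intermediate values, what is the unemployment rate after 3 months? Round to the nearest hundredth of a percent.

Unemployment rate after three months ≈ 7.61%.

With a fixed labor force, u_{t+1} = u_t + s·(1−u_t) − f·u_t = u_t·(1−s−f) + s.
Here 1−s−f = 0.687 and s = 0.027.
u_1 = 0.054800 × 0.687 + 0.027 = 0.064648.
u_2 = 0.064648 × 0.687 + 0.027 = 0.071413.
u_3 = 0.071413 × 0.687 + 0.027 = 0.076061.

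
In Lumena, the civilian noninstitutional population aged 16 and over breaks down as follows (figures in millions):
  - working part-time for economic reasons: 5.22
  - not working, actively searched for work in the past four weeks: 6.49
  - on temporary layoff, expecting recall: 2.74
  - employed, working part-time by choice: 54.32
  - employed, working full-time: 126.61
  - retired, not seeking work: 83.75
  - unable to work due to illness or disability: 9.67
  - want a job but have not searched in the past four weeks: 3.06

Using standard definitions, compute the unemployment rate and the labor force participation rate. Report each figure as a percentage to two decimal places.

Unemployment rate ≈ 4.72%; labor force participation rate ≈ 66.94%.

Employed = 5.22 + 54.32 + 126.61 = 186.15 million (anyone who worked, including part-time for economic reasons, counts as employed).
Unemployed = 6.49 + 2.74 = 9.23 million (jobless and actively searching, or on temporary layoff).
Labor force = 186.15 + 9.23 = 195.38 million.
Not in labor force = 83.75 + 9.67 + 3.06 = 96.48 million (those not working and not actively searching are outside the labor force — including those who want a job but have given up searching).
Civilian working-age population = 195.38 + 96.48 = 291.86 million.
Unemployment rate = 9.23 / 195.38 = 4.72%.
Labor force participation rate = 195.38 / 291.86 = 66.94%.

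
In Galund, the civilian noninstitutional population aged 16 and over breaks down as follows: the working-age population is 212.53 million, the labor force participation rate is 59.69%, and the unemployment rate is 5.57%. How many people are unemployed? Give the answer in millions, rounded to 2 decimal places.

Labor force = 0.5969 × 212.53 = 126.86 million.
Unemployed = 0.0557 × 126.86 ≈ 7.07 million.

About 7.07 million are unemployed.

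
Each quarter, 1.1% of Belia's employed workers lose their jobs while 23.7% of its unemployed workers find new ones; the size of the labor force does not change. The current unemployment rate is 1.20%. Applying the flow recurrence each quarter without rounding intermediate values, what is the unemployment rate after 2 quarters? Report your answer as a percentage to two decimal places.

With a fixed labor force, u_{t+1} = u_t + s·(1−u_t) − f·u_t = u_t·(1−s−f) + s.
Here 1−s−f = 0.752 and s = 0.011.
u_1 = 0.012000 × 0.752 + 0.011 = 0.020024.
u_2 = 0.020024 × 0.752 + 0.011 = 0.026058.

Unemployment rate after two quarters ≈ 2.61%.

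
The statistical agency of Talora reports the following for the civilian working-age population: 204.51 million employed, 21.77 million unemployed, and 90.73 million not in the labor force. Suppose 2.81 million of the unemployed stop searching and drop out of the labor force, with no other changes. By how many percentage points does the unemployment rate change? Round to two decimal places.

Initially, labor force = 204.51 + 21.77 = 226.28 million, so u = 21.77/226.28 = 9.62%.
After the change, unemployed and labor force both fall by 2.81 → E = 204.51, U = 18.96, labor force = 223.47 million.
New unemployment rate = 18.96 / 223.47 = 8.48%.
Change = 8.48% − 9.62% = −1.14 percentage points.

The unemployment rate changes by −1.14 percentage points.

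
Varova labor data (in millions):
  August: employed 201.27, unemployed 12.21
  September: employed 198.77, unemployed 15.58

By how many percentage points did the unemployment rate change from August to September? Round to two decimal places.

The unemployment rate changed by +1.55 percentage points.

August: labor force = 201.27 + 12.21 = 213.48; u = 12.21/213.48 = 5.72%.
September: labor force = 198.77 + 15.58 = 214.35; u = 15.58/214.35 = 7.27%.
Change = 7.27% − 5.72% = +1.55 pp.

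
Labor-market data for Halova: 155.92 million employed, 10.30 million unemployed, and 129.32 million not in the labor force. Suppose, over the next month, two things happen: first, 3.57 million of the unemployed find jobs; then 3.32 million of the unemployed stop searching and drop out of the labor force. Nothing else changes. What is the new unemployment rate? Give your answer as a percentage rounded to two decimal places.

New unemployment rate ≈ 2.09%.

Initially, labor force = 155.92 + 10.30 = 166.22 million, so u = 10.30/166.22 = 6.20%.
After the first change, unemployed falls and employed rises by 3.57; labor force unchanged → E = 159.49, U = 6.73, labor force = 166.22 million.
After the second change, unemployed and labor force both fall by 3.32 → E = 159.49, U = 3.41, labor force = 162.90 million.
New unemployment rate = 3.41 / 162.90 = 2.09%.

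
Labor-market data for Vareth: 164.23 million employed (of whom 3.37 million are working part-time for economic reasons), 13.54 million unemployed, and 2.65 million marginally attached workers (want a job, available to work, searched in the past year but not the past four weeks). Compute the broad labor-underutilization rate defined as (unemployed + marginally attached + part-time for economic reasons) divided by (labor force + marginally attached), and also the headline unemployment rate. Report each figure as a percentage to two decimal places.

Broad underutilization rate ≈ 10.84%; headline unemployment rate ≈ 7.62%.

Labor force = 164.23 + 13.54 = 177.77 million.
Numerator = 13.54 + 2.65 + 3.37 = 19.56 million.
Denominator = 177.77 + 2.65 = 180.42 million.
Broad rate = 19.56 / 180.42 = 10.84%.
Headline unemployment rate = 13.54 / 177.77 = 7.62%.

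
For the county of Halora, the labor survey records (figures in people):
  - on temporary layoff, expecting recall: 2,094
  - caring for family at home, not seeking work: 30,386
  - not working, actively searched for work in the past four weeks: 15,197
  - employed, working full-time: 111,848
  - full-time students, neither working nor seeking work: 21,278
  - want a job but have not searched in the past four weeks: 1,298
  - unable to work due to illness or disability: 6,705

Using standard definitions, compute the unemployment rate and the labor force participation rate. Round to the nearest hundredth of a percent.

Unemployment rate ≈ 13.39%; labor force participation rate ≈ 68.40%.

Employed = 111,848.
Unemployed = 2,094 + 15,197 = 17,291 (jobless and actively searching, or on temporary layoff).
Labor force = 111,848 + 17,291 = 129,139.
Not in labor force = 30,386 + 21,278 + 1,298 + 6,705 = 59,667 (those not working and not actively searching are outside the labor force — including those who want a job but have given up searching).
Civilian working-age population = 129,139 + 59,667 = 188,806.
Unemployment rate = 17,291 / 129,139 = 13.39%.
Labor force participation rate = 129,139 / 188,806 = 68.40%.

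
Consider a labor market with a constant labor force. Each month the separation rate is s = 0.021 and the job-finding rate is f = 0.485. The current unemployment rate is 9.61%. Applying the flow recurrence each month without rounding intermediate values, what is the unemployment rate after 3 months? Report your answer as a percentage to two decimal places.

With a fixed labor force, u_{t+1} = u_t + s·(1−u_t) − f·u_t = u_t·(1−s−f) + s.
Here 1−s−f = 0.494 and s = 0.021.
u_1 = 0.096100 × 0.494 + 0.021 = 0.068473.
u_2 = 0.068473 × 0.494 + 0.021 = 0.054826.
u_3 = 0.054826 × 0.494 + 0.021 = 0.048084.

Unemployment rate after three months ≈ 4.81%.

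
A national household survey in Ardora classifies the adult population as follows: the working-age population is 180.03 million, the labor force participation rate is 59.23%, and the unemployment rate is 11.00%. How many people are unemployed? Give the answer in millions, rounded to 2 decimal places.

Labor force = 0.5923 × 180.03 = 106.63 million.
Unemployed = 0.1100 × 106.63 ≈ 11.73 million.

About 11.73 million are unemployed.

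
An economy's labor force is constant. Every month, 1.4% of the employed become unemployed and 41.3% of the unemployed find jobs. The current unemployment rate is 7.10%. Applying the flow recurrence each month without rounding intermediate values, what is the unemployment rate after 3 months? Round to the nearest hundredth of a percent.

Unemployment rate after three months ≈ 4.00%.

With a fixed labor force, u_{t+1} = u_t + s·(1−u_t) − f·u_t = u_t·(1−s−f) + s.
Here 1−s−f = 0.573 and s = 0.014.
u_1 = 0.071000 × 0.573 + 0.014 = 0.054683.
u_2 = 0.054683 × 0.573 + 0.014 = 0.045333.
u_3 = 0.045333 × 0.573 + 0.014 = 0.039976.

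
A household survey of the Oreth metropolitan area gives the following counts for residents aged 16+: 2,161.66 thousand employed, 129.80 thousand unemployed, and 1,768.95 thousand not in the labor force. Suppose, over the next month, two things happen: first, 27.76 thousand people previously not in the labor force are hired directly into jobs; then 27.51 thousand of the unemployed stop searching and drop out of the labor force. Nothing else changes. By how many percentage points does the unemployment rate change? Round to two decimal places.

The unemployment rate changes by −1.20 percentage points.

Initially, labor force = 2,161.66 + 129.80 = 2,291.46 thousand, so u = 129.80/2,291.46 = 5.66%.
After the first change, employed and labor force both rise by 27.76; unemployed unchanged → E = 2,189.42, U = 129.80, labor force = 2,319.22 thousand.
After the second change, unemployed and labor force both fall by 27.51 → E = 2,189.42, U = 102.29, labor force = 2,291.71 thousand.
New unemployment rate = 102.29 / 2,291.71 = 4.46%.
Change = 4.46% − 5.66% = −1.20 percentage points.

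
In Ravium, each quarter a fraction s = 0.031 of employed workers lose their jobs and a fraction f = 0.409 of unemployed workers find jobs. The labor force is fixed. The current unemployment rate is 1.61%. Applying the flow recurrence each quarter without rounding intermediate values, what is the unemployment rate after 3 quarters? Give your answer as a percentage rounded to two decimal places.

Unemployment rate after three quarters ≈ 6.09%.

With a fixed labor force, u_{t+1} = u_t + s·(1−u_t) − f·u_t = u_t·(1−s−f) + s.
Here 1−s−f = 0.560 and s = 0.031.
u_1 = 0.016100 × 0.560 + 0.031 = 0.040016.
u_2 = 0.040016 × 0.560 + 0.031 = 0.053409.
u_3 = 0.053409 × 0.560 + 0.031 = 0.060909.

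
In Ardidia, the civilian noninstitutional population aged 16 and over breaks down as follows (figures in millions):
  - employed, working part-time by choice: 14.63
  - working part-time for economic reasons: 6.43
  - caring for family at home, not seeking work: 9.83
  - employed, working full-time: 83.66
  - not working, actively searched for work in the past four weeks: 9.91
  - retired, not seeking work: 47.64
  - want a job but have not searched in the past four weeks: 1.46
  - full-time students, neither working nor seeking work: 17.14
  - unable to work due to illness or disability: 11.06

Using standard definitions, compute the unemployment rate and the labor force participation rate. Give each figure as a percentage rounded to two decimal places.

Unemployment rate ≈ 8.65%; labor force participation rate ≈ 56.82%.

Employed = 14.63 + 6.43 + 83.66 = 104.72 million (anyone who worked, including part-time for economic reasons, counts as employed).
Unemployed = 9.91 million.
Labor force = 104.72 + 9.91 = 114.63 million.
Not in labor force = 9.83 + 47.64 + 1.46 + 17.14 + 11.06 = 87.13 million (those not working and not actively searching are outside the labor force — including those who want a job but have given up searching).
Civilian working-age population = 114.63 + 87.13 = 201.76 million.
Unemployment rate = 9.91 / 114.63 = 8.65%.
Labor force participation rate = 114.63 / 201.76 = 56.82%.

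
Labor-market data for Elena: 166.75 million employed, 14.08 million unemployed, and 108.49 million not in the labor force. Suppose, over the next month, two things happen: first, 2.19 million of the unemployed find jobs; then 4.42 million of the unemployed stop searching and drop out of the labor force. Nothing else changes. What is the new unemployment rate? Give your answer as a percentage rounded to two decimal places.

New unemployment rate ≈ 4.23%.

Initially, labor force = 166.75 + 14.08 = 180.83 million, so u = 14.08/180.83 = 7.79%.
After the first change, unemployed falls and employed rises by 2.19; labor force unchanged → E = 168.94, U = 11.89, labor force = 180.83 million.
After the second change, unemployed and labor force both fall by 4.42 → E = 168.94, U = 7.47, labor force = 176.41 million.
New unemployment rate = 7.47 / 176.41 = 4.23%.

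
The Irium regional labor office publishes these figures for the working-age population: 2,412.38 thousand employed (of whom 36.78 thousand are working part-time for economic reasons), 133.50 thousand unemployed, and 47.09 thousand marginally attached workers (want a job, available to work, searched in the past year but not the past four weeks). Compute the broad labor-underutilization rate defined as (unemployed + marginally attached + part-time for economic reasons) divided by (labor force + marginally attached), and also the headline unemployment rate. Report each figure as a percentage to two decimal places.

Labor force = 2,412.38 + 133.50 = 2,545.88 thousand.
Numerator = 133.50 + 47.09 + 36.78 = 217.37 thousand.
Denominator = 2,545.88 + 47.09 = 2,592.97 thousand.
Broad rate = 217.37 / 2,592.97 = 8.38%.
Headline unemployment rate = 133.50 / 2,545.88 = 5.24%.

Broad underutilization rate ≈ 8.38%; headline unemployment rate ≈ 5.24%.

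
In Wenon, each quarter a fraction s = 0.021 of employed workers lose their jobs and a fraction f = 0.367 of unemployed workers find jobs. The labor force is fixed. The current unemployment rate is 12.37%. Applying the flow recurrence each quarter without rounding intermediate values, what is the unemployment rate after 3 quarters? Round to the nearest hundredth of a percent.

Unemployment rate after three quarters ≈ 7.01%.

With a fixed labor force, u_{t+1} = u_t + s·(1−u_t) − f·u_t = u_t·(1−s−f) + s.
Here 1−s−f = 0.612 and s = 0.021.
u_1 = 0.123700 × 0.612 + 0.021 = 0.096704.
u_2 = 0.096704 × 0.612 + 0.021 = 0.080183.
u_3 = 0.080183 × 0.612 + 0.021 = 0.070072.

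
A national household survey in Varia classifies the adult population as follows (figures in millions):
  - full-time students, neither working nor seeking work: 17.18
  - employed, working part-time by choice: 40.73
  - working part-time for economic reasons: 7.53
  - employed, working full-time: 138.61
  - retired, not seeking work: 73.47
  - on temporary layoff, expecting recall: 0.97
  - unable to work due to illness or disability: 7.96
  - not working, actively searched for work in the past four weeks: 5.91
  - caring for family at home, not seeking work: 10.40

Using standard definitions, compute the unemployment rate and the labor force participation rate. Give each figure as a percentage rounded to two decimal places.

Employed = 40.73 + 7.53 + 138.61 = 186.87 million (anyone who worked, including part-time for economic reasons, counts as employed).
Unemployed = 0.97 + 5.91 = 6.88 million (jobless and actively searching, or on temporary layoff).
Labor force = 186.87 + 6.88 = 193.75 million.
Not in labor force = 17.18 + 73.47 + 7.96 + 10.40 = 109.01 million (those not working and not actively searching are outside the labor force).
Civilian working-age population = 193.75 + 109.01 = 302.76 million.
Unemployment rate = 6.88 / 193.75 = 3.55%.
Labor force participation rate = 193.75 / 302.76 = 63.99%.

Unemployment rate ≈ 3.55%; labor force participation rate ≈ 63.99%.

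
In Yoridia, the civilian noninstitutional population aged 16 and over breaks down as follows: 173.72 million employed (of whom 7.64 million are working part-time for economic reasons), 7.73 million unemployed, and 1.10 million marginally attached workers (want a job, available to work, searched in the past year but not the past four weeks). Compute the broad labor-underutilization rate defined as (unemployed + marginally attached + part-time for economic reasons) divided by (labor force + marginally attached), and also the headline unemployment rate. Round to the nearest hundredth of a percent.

Labor force = 173.72 + 7.73 = 181.45 million.
Numerator = 7.73 + 1.10 + 7.64 = 16.47 million.
Denominator = 181.45 + 1.10 = 182.55 million.
Broad rate = 16.47 / 182.55 = 9.02%.
Headline unemployment rate = 7.73 / 181.45 = 4.26%.

Broad underutilization rate ≈ 9.02%; headline unemployment rate ≈ 4.26%.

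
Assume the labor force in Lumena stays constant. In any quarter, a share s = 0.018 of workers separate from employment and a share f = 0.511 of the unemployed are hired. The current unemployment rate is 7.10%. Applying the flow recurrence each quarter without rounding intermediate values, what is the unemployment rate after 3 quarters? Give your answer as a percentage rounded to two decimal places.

With a fixed labor force, u_{t+1} = u_t + s·(1−u_t) − f·u_t = u_t·(1−s−f) + s.
Here 1−s−f = 0.471 and s = 0.018.
u_1 = 0.071000 × 0.471 + 0.018 = 0.051441.
u_2 = 0.051441 × 0.471 + 0.018 = 0.042229.
u_3 = 0.042229 × 0.471 + 0.018 = 0.037890.

Unemployment rate after three quarters ≈ 3.79%.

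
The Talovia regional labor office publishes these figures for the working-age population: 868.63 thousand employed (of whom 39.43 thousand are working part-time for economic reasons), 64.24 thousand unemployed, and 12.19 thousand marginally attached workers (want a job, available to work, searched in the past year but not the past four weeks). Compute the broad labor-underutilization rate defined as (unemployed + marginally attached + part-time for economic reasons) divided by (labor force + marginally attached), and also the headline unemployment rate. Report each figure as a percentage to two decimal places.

Labor force = 868.63 + 64.24 = 932.87 thousand.
Numerator = 64.24 + 12.19 + 39.43 = 115.86 thousand.
Denominator = 932.87 + 12.19 = 945.06 thousand.
Broad rate = 115.86 / 945.06 = 12.26%.
Headline unemployment rate = 64.24 / 932.87 = 6.89%.

Broad underutilization rate ≈ 12.26%; headline unemployment rate ≈ 6.89%.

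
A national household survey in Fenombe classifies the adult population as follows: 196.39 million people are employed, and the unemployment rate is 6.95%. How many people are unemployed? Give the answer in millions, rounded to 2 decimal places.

About 14.67 million are unemployed.

Let U be the number unemployed. The labor force is E + U, and U/(E+U) = 0.0695.
So U = 0.0695 × 196.39 / (1 − 0.0695) = 13.6491 / 0.9305 ≈ 14.67 million.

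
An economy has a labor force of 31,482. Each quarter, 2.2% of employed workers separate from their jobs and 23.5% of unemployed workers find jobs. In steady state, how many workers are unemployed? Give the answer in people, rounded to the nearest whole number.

About 2,695 are unemployed in steady state.

Steady-state unemployment rate u* = s/(s+f) = 2.2/(2.2+23.5) = 0.085603.
Unemployed = u* × labor force = 0.085603 × 31,482 ≈ 2,695.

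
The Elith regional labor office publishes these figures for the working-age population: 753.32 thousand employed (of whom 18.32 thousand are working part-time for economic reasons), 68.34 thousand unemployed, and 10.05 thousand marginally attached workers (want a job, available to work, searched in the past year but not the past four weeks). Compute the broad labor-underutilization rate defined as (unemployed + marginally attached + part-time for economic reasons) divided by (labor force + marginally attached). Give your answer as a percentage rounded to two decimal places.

Broad underutilization rate ≈ 11.63%.

Labor force = 753.32 + 68.34 = 821.66 thousand.
Numerator = 68.34 + 10.05 + 18.32 = 96.71 thousand.
Denominator = 821.66 + 10.05 = 831.71 thousand.
Broad rate = 96.71 / 831.71 = 11.63%.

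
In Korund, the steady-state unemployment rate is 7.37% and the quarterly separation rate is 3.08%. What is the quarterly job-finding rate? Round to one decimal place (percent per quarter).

From u* = s/(s+f): f = s·(1−u)/u.
f = 3.08 × (1 − 0.0737) / 0.0737 = 2.8530 / 0.0737 ≈ 38.7% per quarter.

Job-finding rate ≈ 38.7% per quarter.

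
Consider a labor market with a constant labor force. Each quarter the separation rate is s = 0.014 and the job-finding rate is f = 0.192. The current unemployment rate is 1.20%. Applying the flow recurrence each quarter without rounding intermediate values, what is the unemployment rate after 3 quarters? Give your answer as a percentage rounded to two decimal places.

With a fixed labor force, u_{t+1} = u_t + s·(1−u_t) − f·u_t = u_t·(1−s−f) + s.
Here 1−s−f = 0.794 and s = 0.014.
u_1 = 0.012000 × 0.794 + 0.014 = 0.023528.
u_2 = 0.023528 × 0.794 + 0.014 = 0.032681.
u_3 = 0.032681 × 0.794 + 0.014 = 0.039949.

Unemployment rate after three quarters ≈ 3.99%.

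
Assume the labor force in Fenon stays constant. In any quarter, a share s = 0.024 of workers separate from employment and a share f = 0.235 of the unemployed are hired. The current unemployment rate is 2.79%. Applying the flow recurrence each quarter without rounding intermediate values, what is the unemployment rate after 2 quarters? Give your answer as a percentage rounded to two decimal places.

Unemployment rate after two quarters ≈ 5.71%.

With a fixed labor force, u_{t+1} = u_t + s·(1−u_t) − f·u_t = u_t·(1−s−f) + s.
Here 1−s−f = 0.741 and s = 0.024.
u_1 = 0.027900 × 0.741 + 0.024 = 0.044674.
u_2 = 0.044674 × 0.741 + 0.024 = 0.057103.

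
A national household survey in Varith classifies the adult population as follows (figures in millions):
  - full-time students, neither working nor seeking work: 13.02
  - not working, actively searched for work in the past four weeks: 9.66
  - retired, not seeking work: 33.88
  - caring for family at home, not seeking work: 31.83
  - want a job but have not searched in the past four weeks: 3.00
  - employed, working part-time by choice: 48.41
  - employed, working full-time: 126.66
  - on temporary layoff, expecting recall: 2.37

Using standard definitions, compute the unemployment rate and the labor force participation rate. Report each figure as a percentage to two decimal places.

Unemployment rate ≈ 6.43%; labor force participation rate ≈ 69.60%.

Employed = 48.41 + 126.66 = 175.07 million.
Unemployed = 9.66 + 2.37 = 12.03 million (jobless and actively searching, or on temporary layoff).
Labor force = 175.07 + 12.03 = 187.10 million.
Not in labor force = 13.02 + 33.88 + 31.83 + 3.00 = 81.73 million (those not working and not actively searching are outside the labor force — including those who want a job but have given up searching).
Civilian working-age population = 187.10 + 81.73 = 268.83 million.
Unemployment rate = 12.03 / 187.10 = 6.43%.
Labor force participation rate = 187.10 / 268.83 = 69.60%.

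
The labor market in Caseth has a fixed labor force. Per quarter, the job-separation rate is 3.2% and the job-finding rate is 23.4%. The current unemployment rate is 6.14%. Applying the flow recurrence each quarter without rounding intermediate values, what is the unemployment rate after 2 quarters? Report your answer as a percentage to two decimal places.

With a fixed labor force, u_{t+1} = u_t + s·(1−u_t) − f·u_t = u_t·(1−s−f) + s.
Here 1−s−f = 0.734 and s = 0.032.
u_1 = 0.061400 × 0.734 + 0.032 = 0.077068.
u_2 = 0.077068 × 0.734 + 0.032 = 0.088568.

Unemployment rate after two quarters ≈ 8.86%.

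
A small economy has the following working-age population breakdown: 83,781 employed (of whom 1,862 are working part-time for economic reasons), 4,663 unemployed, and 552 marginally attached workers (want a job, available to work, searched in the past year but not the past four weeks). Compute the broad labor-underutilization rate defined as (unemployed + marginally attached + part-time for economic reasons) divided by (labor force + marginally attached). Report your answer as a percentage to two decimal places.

Broad underutilization rate ≈ 7.95%.

Labor force = 83,781 + 4,663 = 88,444.
Numerator = 4,663 + 552 + 1,862 = 7,077.
Denominator = 88,444 + 552 = 88,996.
Broad rate = 7,077 / 88,996 = 7.95%.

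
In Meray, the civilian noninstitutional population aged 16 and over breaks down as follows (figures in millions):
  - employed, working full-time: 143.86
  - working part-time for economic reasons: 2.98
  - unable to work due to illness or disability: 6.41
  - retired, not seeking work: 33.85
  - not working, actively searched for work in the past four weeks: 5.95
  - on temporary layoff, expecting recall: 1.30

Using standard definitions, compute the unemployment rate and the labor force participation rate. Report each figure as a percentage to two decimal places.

Unemployment rate ≈ 4.71%; labor force participation rate ≈ 79.28%.

Employed = 143.86 + 2.98 = 146.84 million (anyone who worked, including part-time for economic reasons, counts as employed).
Unemployed = 5.95 + 1.30 = 7.25 million (jobless and actively searching, or on temporary layoff).
Labor force = 146.84 + 7.25 = 154.09 million.
Not in labor force = 6.41 + 33.85 = 40.26 million (those not working and not actively searching are outside the labor force).
Civilian working-age population = 154.09 + 40.26 = 194.35 million.
Unemployment rate = 7.25 / 154.09 = 4.71%.
Labor force participation rate = 154.09 / 194.35 = 79.28%.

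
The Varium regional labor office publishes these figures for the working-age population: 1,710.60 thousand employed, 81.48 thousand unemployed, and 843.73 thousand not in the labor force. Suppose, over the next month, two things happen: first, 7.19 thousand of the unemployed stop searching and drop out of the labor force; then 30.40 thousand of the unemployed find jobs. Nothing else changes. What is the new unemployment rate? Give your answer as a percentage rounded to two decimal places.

Initially, labor force = 1,710.60 + 81.48 = 1,792.08 thousand, so u = 81.48/1,792.08 = 4.55%.
After the first change, unemployed and labor force both fall by 7.19 → E = 1,710.60, U = 74.29, labor force = 1,784.89 thousand.
After the second change, unemployed falls and employed rises by 30.40; labor force unchanged → E = 1,741.00, U = 43.89, labor force = 1,784.89 thousand.
New unemployment rate = 43.89 / 1,784.89 = 2.46%.

New unemployment rate ≈ 2.46%.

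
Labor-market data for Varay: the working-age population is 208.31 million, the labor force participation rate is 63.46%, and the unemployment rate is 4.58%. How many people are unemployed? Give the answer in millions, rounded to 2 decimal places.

Labor force = 0.6346 × 208.31 = 132.19 million.
Unemployed = 0.0458 × 132.19 ≈ 6.05 million.

About 6.05 million are unemployed.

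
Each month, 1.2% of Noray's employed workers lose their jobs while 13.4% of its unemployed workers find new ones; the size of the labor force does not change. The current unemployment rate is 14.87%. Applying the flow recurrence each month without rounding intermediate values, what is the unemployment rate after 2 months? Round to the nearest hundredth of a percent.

Unemployment rate after two months ≈ 13.07%.

With a fixed labor force, u_{t+1} = u_t + s·(1−u_t) − f·u_t = u_t·(1−s−f) + s.
Here 1−s−f = 0.854 and s = 0.012.
u_1 = 0.148700 × 0.854 + 0.012 = 0.138990.
u_2 = 0.138990 × 0.854 + 0.012 = 0.130697.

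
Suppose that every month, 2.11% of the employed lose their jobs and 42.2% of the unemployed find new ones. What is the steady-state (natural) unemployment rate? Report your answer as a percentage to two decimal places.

At steady state the flows balance: s·E = f·U, so U/(E+U) = s/(s+f).
u* = 2.11 / (2.11 + 42.2) = 2.11 / 44.31 = 4.76%.

Steady-state unemployment rate ≈ 4.76%.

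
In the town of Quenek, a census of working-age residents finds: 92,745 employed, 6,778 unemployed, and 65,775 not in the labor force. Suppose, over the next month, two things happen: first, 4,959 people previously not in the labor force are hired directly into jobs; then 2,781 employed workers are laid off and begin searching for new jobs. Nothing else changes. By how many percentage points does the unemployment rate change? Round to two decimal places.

The unemployment rate changes by +2.34 percentage points.

Initially, labor force = 92,745 + 6,778 = 99,523, so u = 6,778/99,523 = 6.81%.
After the first change, employed and labor force both rise by 4,959; unemployed unchanged → E = 97,704, U = 6,778, labor force = 104,482.
After the second change, employed falls and unemployed rises by 2,781; labor force unchanged → E = 94,923, U = 9,559, labor force = 104,482.
New unemployment rate = 9,559 / 104,482 = 9.15%.
Change = 9.15% − 6.81% = +2.34 percentage points.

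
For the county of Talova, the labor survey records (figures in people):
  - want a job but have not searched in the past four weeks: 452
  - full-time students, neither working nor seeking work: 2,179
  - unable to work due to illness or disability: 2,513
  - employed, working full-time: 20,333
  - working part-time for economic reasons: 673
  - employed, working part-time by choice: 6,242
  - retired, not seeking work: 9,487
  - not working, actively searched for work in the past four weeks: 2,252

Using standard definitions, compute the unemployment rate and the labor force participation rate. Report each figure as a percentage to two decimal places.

Employed = 20,333 + 673 + 6,242 = 27,248 (anyone who worked, including part-time for economic reasons, counts as employed).
Unemployed = 2,252.
Labor force = 27,248 + 2,252 = 29,500.
Not in labor force = 452 + 2,179 + 2,513 + 9,487 = 14,631 (those not working and not actively searching are outside the labor force — including those who want a job but have given up searching).
Civilian working-age population = 29,500 + 14,631 = 44,131.
Unemployment rate = 2,252 / 29,500 = 7.63%.
Labor force participation rate = 29,500 / 44,131 = 66.85%.

Unemployment rate ≈ 7.63%; labor force participation rate ≈ 66.85%.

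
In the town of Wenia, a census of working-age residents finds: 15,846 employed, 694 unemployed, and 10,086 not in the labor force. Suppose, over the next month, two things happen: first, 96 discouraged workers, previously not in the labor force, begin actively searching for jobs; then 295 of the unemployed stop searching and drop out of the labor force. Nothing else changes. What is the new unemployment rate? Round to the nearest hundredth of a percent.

Initially, labor force = 15,846 + 694 = 16,540, so u = 694/16,540 = 4.20%.
After the first change, unemployed and labor force both rise by 96 → E = 15,846, U = 790, labor force = 16,636.
After the second change, unemployed and labor force both fall by 295 → E = 15,846, U = 495, labor force = 16,341.
New unemployment rate = 495 / 16,341 = 3.03%.

New unemployment rate ≈ 3.03%.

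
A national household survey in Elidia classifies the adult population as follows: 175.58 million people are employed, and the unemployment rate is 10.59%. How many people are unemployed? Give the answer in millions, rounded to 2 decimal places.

About 20.80 million are unemployed.

Let U be the number unemployed. The labor force is E + U, and U/(E+U) = 0.1059.
So U = 0.1059 × 175.58 / (1 − 0.1059) = 18.5939 / 0.8941 ≈ 20.80 million.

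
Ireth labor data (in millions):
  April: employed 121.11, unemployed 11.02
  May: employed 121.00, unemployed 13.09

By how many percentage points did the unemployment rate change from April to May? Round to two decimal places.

The unemployment rate changed by +1.42 percentage points.

April: labor force = 121.11 + 11.02 = 132.13; u = 11.02/132.13 = 8.34%.
May: labor force = 121.00 + 13.09 = 134.09; u = 13.09/134.09 = 9.76%.
Change = 9.76% − 8.34% = +1.42 pp.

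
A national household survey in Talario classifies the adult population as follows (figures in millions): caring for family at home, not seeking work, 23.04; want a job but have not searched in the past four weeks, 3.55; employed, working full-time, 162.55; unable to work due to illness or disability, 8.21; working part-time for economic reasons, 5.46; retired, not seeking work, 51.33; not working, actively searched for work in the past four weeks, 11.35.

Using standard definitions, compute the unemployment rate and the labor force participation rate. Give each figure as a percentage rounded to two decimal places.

Unemployment rate ≈ 6.33%; labor force participation rate ≈ 67.56%.

Employed = 162.55 + 5.46 = 168.01 million (anyone who worked, including part-time for economic reasons, counts as employed).
Unemployed = 11.35 million.
Labor force = 168.01 + 11.35 = 179.36 million.
Not in labor force = 23.04 + 3.55 + 8.21 + 51.33 = 86.13 million (those not working and not actively searching are outside the labor force — including those who want a job but have given up searching).
Civilian working-age population = 179.36 + 86.13 = 265.49 million.
Unemployment rate = 11.35 / 179.36 = 6.33%.
Labor force participation rate = 179.36 / 265.49 = 67.56%.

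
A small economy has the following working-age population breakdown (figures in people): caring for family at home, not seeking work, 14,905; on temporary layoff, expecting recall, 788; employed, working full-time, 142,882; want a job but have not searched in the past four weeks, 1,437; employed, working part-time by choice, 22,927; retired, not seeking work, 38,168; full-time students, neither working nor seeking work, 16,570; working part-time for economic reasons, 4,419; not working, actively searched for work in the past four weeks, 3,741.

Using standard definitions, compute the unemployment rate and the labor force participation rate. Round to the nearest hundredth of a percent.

Employed = 142,882 + 22,927 + 4,419 = 170,228 (anyone who worked, including part-time for economic reasons, counts as employed).
Unemployed = 788 + 3,741 = 4,529 (jobless and actively searching, or on temporary layoff).
Labor force = 170,228 + 4,529 = 174,757.
Not in labor force = 14,905 + 1,437 + 38,168 + 16,570 = 71,080 (those not working and not actively searching are outside the labor force — including those who want a job but have given up searching).
Civilian working-age population = 174,757 + 71,080 = 245,837.
Unemployment rate = 4,529 / 174,757 = 2.59%.
Labor force participation rate = 174,757 / 245,837 = 71.09%.

Unemployment rate ≈ 2.59%; labor force participation rate ≈ 71.09%.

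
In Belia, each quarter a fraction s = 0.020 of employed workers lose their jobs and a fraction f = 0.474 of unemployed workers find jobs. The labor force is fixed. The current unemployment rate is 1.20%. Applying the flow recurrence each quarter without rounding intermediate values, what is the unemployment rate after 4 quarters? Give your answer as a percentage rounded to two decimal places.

Unemployment rate after four quarters ≈ 3.86%.

With a fixed labor force, u_{t+1} = u_t + s·(1−u_t) − f·u_t = u_t·(1−s−f) + s.
Here 1−s−f = 0.506 and s = 0.020.
u_1 = 0.012000 × 0.506 + 0.020 = 0.026072.
u_2 = 0.026072 × 0.506 + 0.020 = 0.033192.
u_3 = 0.033192 × 0.506 + 0.020 = 0.036795.
u_4 = 0.036795 × 0.506 + 0.020 = 0.038618.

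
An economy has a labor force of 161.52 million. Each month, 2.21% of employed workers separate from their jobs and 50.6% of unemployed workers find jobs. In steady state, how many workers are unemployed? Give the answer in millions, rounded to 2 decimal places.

Steady-state unemployment rate u* = s/(s+f) = 2.21/(2.21+50.6) = 0.041848.
Unemployed = u* × labor force = 0.041848 × 161.52 ≈ 6.76 million.

About 6.76 million are unemployed in steady state.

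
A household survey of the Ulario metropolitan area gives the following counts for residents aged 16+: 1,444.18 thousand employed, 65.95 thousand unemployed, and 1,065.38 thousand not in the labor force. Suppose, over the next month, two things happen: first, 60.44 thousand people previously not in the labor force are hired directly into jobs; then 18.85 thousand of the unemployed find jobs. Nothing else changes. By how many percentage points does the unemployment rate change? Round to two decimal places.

Initially, labor force = 1,444.18 + 65.95 = 1,510.13 thousand, so u = 65.95/1,510.13 = 4.37%.
After the first change, employed and labor force both rise by 60.44; unemployed unchanged → E = 1,504.62, U = 65.95, labor force = 1,570.57 thousand.
After the second change, unemployed falls and employed rises by 18.85; labor force unchanged → E = 1,523.47, U = 47.10, labor force = 1,570.57 thousand.
New unemployment rate = 47.10 / 1,570.57 = 3.00%.
Change = 3.00% − 4.37% = −1.37 percentage points.

The unemployment rate changes by −1.37 percentage points.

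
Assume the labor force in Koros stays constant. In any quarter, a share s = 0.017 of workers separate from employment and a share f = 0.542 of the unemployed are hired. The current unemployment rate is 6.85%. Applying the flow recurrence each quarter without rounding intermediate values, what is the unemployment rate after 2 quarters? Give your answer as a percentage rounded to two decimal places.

With a fixed labor force, u_{t+1} = u_t + s·(1−u_t) − f·u_t = u_t·(1−s−f) + s.
Here 1−s−f = 0.441 and s = 0.017.
u_1 = 0.068500 × 0.441 + 0.017 = 0.047209.
u_2 = 0.047209 × 0.441 + 0.017 = 0.037819.

Unemployment rate after two quarters ≈ 3.78%.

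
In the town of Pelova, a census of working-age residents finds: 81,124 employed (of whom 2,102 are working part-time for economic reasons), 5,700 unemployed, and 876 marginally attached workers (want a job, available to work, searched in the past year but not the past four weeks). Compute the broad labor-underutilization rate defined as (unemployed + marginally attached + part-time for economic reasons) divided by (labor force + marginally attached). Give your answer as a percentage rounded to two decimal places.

Labor force = 81,124 + 5,700 = 86,824.
Numerator = 5,700 + 876 + 2,102 = 8,678.
Denominator = 86,824 + 876 = 87,700.
Broad rate = 8,678 / 87,700 = 9.90%.

Broad underutilization rate ≈ 9.90%.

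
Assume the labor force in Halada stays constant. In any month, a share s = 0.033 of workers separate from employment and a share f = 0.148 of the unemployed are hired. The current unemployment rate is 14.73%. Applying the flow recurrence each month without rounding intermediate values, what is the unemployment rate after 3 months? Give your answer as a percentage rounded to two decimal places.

With a fixed labor force, u_{t+1} = u_t + s·(1−u_t) − f·u_t = u_t·(1−s−f) + s.
Here 1−s−f = 0.819 and s = 0.033.
u_1 = 0.147300 × 0.819 + 0.033 = 0.153639.
u_2 = 0.153639 × 0.819 + 0.033 = 0.158830.
u_3 = 0.158830 × 0.819 + 0.033 = 0.163082.

Unemployment rate after three months ≈ 16.31%.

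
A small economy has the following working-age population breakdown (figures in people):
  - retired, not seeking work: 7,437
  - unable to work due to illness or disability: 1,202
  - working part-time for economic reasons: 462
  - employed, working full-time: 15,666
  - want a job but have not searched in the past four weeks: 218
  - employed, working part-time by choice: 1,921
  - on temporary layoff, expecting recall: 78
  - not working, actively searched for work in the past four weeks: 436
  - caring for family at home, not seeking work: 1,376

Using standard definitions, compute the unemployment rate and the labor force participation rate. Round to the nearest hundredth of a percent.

Unemployment rate ≈ 2.77%; labor force participation rate ≈ 64.46%.

Employed = 462 + 15,666 + 1,921 = 18,049 (anyone who worked, including part-time for economic reasons, counts as employed).
Unemployed = 78 + 436 = 514 (jobless and actively searching, or on temporary layoff).
Labor force = 18,049 + 514 = 18,563.
Not in labor force = 7,437 + 1,202 + 218 + 1,376 = 10,233 (those not working and not actively searching are outside the labor force — including those who want a job but have given up searching).
Civilian working-age population = 18,563 + 10,233 = 28,796.
Unemployment rate = 514 / 18,563 = 2.77%.
Labor force participation rate = 18,563 / 28,796 = 64.46%.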